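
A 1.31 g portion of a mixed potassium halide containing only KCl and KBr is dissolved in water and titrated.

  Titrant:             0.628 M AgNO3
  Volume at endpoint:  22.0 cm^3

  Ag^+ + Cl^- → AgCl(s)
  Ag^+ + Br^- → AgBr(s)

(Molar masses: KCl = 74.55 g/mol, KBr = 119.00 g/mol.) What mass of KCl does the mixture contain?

0.560 g

n(AgNO3) = 0.0220 × 0.628 = 0.0138 mol
Let x = n(KCl), y = n(KBr).
Titrant: 1x + 1y = 0.0138;  mass: 74.55x + 119.00y = 1.31
Solving, x = 7.52 × 10^-3 mol, y = 6.30 × 10^-3 mol
mass of KCl = 7.52 × 10^-3 × 74.55 = 0.560 g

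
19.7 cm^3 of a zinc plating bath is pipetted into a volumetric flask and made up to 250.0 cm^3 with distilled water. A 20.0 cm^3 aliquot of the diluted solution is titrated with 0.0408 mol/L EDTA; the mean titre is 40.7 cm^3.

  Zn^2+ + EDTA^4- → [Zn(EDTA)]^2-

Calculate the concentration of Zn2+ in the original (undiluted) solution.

1.05 mol/L

n(EDTA) = 0.0407 × 0.0408 = 1.66 × 10^-3 mol
n(Zn2+) in the aliquot = 1.66 × 10^-3 mol (1:1 ratio)
[Zn2+]_dilute = 1.66 × 10^-3 / 0.0200 = 0.0830 mol/L
Dilution factor = 250.0 / 19.7 = 12.69
[Zn2+]_stock = 0.0830 × 12.69 = 1.05 mol/L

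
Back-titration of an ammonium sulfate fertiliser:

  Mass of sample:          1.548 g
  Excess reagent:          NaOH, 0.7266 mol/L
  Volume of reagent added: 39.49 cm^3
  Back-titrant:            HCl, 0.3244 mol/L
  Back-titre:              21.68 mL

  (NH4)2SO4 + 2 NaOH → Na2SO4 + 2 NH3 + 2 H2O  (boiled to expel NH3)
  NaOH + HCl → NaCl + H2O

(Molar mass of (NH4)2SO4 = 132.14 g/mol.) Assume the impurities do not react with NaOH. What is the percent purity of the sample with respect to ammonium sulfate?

n(NaOH) added = 0.03949 × 0.7266 = 0.02869 mol
n(HCl) used in back-titration = 0.02168 × 0.3244 = 7.033 × 10^-3 mol
n(NaOH) left over = 7.033 × 10^-3 mol (1:1 ratio)
n(NaOH) consumed by analyte = 0.02869 − 7.033 × 10^-3 = 0.02166 mol
From the 1:2 ratio, n((NH4)2SO4) = 1/2 × 0.02166 = 0.01083 mol
mass of (NH4)2SO4 = 0.01083 × 132.14 = 1.431 g
% (NH4)2SO4 = 1.431 / 1.548 × 100 = 92.45 %

92.45 %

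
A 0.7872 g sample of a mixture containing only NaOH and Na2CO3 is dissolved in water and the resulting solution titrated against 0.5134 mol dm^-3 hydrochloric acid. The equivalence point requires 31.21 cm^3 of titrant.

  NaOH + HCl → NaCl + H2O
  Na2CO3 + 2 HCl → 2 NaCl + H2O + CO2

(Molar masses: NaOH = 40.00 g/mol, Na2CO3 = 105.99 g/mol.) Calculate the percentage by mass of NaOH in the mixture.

24.22 %

n(HCl) = 0.03121 × 0.5134 = 0.01602 mol
Let x = n(NaOH), y = n(Na2CO3).
Titrant: 1x + 2y = 0.01602;  mass: 40.00x + 105.99y = 0.7872
Solving, x = 4.767 × 10^-3 mol, y = 5.628 × 10^-3 mol
mass of NaOH = 4.767 × 10^-3 × 40.00 = 0.1907 g
% NaOH = 0.1907 / 0.7872 × 100 = 24.22 %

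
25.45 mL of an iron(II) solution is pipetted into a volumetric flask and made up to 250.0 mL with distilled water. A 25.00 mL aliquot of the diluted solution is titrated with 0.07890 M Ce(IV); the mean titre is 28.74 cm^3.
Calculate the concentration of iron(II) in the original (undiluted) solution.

Ce^4+ + Fe^2+ → Ce^3+ + Fe^3+
n(Ce4+) = 0.02874 × 0.07890 = 2.268 × 10^-3 mol
n(Fe2+) in the aliquot = 2.268 × 10^-3 mol (1:1 ratio)
[Fe2+]_dilute = 2.268 × 10^-3 / 0.02500 = 0.09070 mol/L
Dilution factor = 250.0 / 25.45 = 9.823
[Fe2+]_stock = 0.09070 × 9.823 = 0.8910 mol/L

0.8910 M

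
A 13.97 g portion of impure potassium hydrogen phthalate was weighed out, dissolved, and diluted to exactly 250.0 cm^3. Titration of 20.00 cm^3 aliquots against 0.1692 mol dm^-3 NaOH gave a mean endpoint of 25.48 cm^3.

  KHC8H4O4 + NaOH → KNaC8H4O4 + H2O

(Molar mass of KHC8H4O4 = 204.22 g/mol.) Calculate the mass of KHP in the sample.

n(NaOH) per titration = 0.02548 × 0.1692 = 4.311 × 10^-3 mol
n(KHC8H4O4) in each aliquot = 4.311 × 10^-3 mol (1:1 ratio)
n(KHC8H4O4) in the whole flask = 4.311 × 10^-3 × 250.0/20.00 = 0.05389 mol
mass of KHC8H4O4 = 0.05389 × 204.22 = 11.01 g

11.01 g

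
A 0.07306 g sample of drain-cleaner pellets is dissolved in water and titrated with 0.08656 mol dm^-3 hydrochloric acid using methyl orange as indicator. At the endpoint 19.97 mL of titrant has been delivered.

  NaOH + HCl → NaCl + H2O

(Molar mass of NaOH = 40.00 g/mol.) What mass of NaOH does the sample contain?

0.06914 g

n(HCl) = 0.01997 L × 0.08656 mol/L = 1.729 × 10^-3 mol
n(NaOH) = 1.729 × 10^-3 mol (1:1 ratio)
mass of NaOH = 1.729 × 10^-3 × 40.00 g/mol = 0.06914 g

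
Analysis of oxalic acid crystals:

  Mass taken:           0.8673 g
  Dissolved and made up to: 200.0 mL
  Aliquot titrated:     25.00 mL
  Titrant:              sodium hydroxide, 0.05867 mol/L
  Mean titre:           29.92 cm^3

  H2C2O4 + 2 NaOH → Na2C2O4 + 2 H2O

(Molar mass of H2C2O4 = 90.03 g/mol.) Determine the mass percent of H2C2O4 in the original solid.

72.89 %

n(NaOH) per titration = 0.02992 × 0.05867 = 1.755 × 10^-3 mol
From the 1:2 ratio, n(H2C2O4) in each aliquot = 1/2 × 1.755 × 10^-3 = 8.777 × 10^-4 mol
n(H2C2O4) in the whole flask = 8.777 × 10^-4 × 200.0/25.00 = 7.022 × 10^-3 mol
mass of H2C2O4 = 7.022 × 10^-3 × 90.03 = 0.6322 g
% H2C2O4 = 0.6322 / 0.8673 × 100 = 72.89 %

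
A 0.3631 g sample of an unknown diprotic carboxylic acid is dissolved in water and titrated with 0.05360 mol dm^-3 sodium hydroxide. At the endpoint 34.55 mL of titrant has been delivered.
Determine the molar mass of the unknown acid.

n(NaOH) = 0.03455 L × 0.05360 mol/L = 1.852 × 10^-3 mol
From the 1:2 ratio, n(H2A) = 1/2 × 1.852 × 10^-3 = 9.259 × 10^-4 mol
M = m / n = 0.3631 g / 9.259 × 10^-4 mol = 392.1 g/mol

392.1 g/mol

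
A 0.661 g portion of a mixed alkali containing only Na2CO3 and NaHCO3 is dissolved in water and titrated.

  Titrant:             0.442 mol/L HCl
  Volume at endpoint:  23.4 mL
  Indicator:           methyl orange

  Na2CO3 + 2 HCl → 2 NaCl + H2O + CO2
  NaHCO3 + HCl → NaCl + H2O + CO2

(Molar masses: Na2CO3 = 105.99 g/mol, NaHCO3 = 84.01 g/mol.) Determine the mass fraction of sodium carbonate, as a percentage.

n(HCl) = 0.0234 × 0.442 = 0.0103 mol
Let x = n(Na2CO3), y = n(NaHCO3).
Titrant: 2x + 1y = 0.0103;  mass: 105.99x + 84.01y = 0.661
Solving, x = 3.35 × 10^-3 mol, y = 3.64 × 10^-3 mol
mass of Na2CO3 = 3.35 × 10^-3 × 105.99 = 0.355 g
% Na2CO3 = 0.355 / 0.661 × 100 = 53.7 %

53.7 %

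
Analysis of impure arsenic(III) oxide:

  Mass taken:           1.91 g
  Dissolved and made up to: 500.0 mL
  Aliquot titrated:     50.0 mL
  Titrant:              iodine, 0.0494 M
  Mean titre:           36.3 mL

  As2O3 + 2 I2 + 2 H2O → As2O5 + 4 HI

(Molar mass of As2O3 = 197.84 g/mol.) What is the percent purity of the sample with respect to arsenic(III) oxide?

92.9 %

n(I2) per titration = 0.0363 × 0.0494 = 1.79 × 10^-3 mol
From the 1:2 ratio, n(As2O3) in each aliquot = 1/2 × 1.79 × 10^-3 = 8.97 × 10^-4 mol
n(As2O3) in the whole flask = 8.97 × 10^-4 × 500.0/50.0 = 8.97 × 10^-3 mol
mass of As2O3 = 8.97 × 10^-3 × 197.84 = 1.77 g
% As2O3 = 1.77 / 1.91 × 100 = 92.9 %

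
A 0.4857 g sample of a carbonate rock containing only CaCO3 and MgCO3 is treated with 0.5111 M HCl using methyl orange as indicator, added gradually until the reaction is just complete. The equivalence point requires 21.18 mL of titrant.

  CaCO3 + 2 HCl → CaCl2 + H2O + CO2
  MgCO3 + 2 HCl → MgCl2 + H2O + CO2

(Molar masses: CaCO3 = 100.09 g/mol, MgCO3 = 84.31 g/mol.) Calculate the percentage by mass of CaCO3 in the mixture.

n(HCl) = 0.02118 × 0.5111 = 0.01083 mol
Let x = n(CaCO3), y = n(MgCO3).
Titrant: 2x + 2y = 0.01083;  mass: 100.09x + 84.31y = 0.4857
Solving, x = 1.861 × 10^-3 mol, y = 3.551 × 10^-3 mol
mass of CaCO3 = 1.861 × 10^-3 × 100.09 = 0.1863 g
% CaCO3 = 0.1863 / 0.4857 × 100 = 38.35 %

38.35 %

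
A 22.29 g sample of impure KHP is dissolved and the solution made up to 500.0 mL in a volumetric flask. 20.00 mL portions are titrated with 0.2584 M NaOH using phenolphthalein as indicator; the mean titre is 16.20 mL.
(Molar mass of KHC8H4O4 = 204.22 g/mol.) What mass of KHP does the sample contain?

KHC8H4O4 + NaOH → KNaC8H4O4 + H2O
n(NaOH) per titration = 0.01620 × 0.2584 = 4.186 × 10^-3 mol
n(KHC8H4O4) in each aliquot = 4.186 × 10^-3 mol (1:1 ratio)
n(KHC8H4O4) in the whole flask = 4.186 × 10^-3 × 500.0/20.00 = 0.1047 mol
mass of KHC8H4O4 = 0.1047 × 204.22 = 21.37 g

21.37 g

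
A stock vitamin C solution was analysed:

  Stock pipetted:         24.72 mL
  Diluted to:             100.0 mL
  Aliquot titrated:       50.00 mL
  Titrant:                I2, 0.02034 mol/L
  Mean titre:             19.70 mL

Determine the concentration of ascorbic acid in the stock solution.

0.03242 mol/L

C6H8O6 + I2 → C6H6O6 + 2 HI
n(I2) = 0.01970 × 0.02034 = 4.007 × 10^-4 mol
n(C6H8O6) in the aliquot = 4.007 × 10^-4 mol (1:1 ratio)
[C6H8O6]_dilute = 4.007 × 10^-4 / 0.05000 = 0.008014 mol/L
Dilution factor = 100.0 / 24.72 = 4.045
[C6H8O6]_stock = 0.008014 × 4.045 = 0.03242 mol/L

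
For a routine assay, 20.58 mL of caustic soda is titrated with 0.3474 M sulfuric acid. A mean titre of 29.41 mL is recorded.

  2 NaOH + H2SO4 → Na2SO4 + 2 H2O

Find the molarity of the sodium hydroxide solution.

0.9929 M

n(H2SO4) = 0.02941 L × 0.3474 mol/L = 0.01022 mol
From the 2:1 mole ratio, n(NaOH) = 2/1 × 0.01022 = 0.02043 mol
[NaOH] = 0.02043 mol / 0.02058 L = 0.9929 mol/L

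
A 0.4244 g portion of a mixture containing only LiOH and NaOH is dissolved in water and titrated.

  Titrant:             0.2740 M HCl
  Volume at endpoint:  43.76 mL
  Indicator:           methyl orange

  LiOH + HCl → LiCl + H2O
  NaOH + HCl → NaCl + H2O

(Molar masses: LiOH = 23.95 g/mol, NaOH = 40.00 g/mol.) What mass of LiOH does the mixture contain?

n(HCl) = 0.04376 × 0.2740 = 0.01199 mol
Let x = n(LiOH), y = n(NaOH).
Titrant: 1x + 1y = 0.01199;  mass: 23.95x + 40.00y = 0.4244
Solving, x = 3.440 × 10^-3 mol, y = 8.550 × 10^-3 mol
mass of LiOH = 3.440 × 10^-3 × 23.95 = 0.08238 g

0.08238 g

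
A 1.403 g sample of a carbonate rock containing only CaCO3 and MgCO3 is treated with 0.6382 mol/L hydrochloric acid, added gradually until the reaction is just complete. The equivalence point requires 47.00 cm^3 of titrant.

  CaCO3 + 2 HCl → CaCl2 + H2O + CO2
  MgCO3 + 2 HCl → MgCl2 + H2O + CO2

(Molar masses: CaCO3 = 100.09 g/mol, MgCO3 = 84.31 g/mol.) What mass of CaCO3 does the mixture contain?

0.8788 g

n(HCl) = 0.04700 × 0.6382 = 0.03000 mol
Let x = n(CaCO3), y = n(MgCO3).
Titrant: 2x + 2y = 0.03000;  mass: 100.09x + 84.31y = 1.403
Solving, x = 8.780 × 10^-3 mol, y = 6.218 × 10^-3 mol
mass of CaCO3 = 8.780 × 10^-3 × 100.09 = 0.8788 g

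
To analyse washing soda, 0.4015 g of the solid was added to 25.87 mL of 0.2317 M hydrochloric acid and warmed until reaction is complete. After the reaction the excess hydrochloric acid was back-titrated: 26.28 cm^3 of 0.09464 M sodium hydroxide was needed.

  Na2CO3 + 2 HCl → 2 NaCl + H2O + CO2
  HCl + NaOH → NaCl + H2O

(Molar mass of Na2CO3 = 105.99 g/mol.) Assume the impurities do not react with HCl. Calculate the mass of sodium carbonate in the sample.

n(HCl) added = 0.02587 × 0.2317 = 5.994 × 10^-3 mol
n(NaOH) used in back-titration = 0.02628 × 0.09464 = 2.487 × 10^-3 mol
n(HCl) left over = 2.487 × 10^-3 mol (1:1 ratio)
n(HCl) consumed by analyte = 5.994 × 10^-3 − 2.487 × 10^-3 = 3.507 × 10^-3 mol
From the 1:2 ratio, n(Na2CO3) = 1/2 × 3.507 × 10^-3 = 1.753 × 10^-3 mol
mass of Na2CO3 = 1.753 × 10^-3 × 105.99 = 0.1859 g

0.1859 g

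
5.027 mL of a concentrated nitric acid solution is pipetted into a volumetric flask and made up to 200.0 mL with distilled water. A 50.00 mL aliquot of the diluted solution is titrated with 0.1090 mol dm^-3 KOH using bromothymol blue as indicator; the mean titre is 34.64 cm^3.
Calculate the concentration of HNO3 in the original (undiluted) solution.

3.004 mol/L

HNO3 + KOH → KNO3 + H2O
n(KOH) = 0.03464 × 0.1090 = 3.776 × 10^-3 mol
n(HNO3) in the aliquot = 3.776 × 10^-3 mol (1:1 ratio)
[HNO3]_dilute = 3.776 × 10^-3 / 0.05000 = 0.07552 mol/L
Dilution factor = 200.0 / 5.027 = 39.79
[HNO3]_stock = 0.07552 × 39.79 = 3.004 mol/L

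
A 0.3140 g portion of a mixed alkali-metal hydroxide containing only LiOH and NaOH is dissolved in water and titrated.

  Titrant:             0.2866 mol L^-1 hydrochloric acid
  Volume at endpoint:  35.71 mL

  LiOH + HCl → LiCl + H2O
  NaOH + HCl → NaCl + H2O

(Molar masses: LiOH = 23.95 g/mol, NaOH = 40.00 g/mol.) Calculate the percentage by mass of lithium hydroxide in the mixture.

45.33 %

n(HCl) = 0.03571 × 0.2866 = 0.01023 mol
Let x = n(LiOH), y = n(NaOH).
Titrant: 1x + 1y = 0.01023;  mass: 23.95x + 40.00y = 0.3140
Solving, x = 5.943 × 10^-3 mol, y = 4.292 × 10^-3 mol
mass of LiOH = 5.943 × 10^-3 × 23.95 = 0.1423 g
% LiOH = 0.1423 / 0.3140 × 100 = 45.33 %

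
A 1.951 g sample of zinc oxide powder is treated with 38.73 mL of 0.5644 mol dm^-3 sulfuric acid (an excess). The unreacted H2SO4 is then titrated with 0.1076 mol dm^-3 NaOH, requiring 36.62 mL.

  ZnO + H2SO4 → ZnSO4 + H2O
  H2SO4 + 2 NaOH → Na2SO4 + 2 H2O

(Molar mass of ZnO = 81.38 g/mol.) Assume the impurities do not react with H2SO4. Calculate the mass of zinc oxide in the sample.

n(H2SO4) added = 0.03873 × 0.5644 = 0.02186 mol
n(NaOH) used in back-titration = 0.03662 × 0.1076 = 3.940 × 10^-3 mol
From the 1:2 ratio, n(H2SO4) left over = 1/2 × 3.940 × 10^-3 = 1.970 × 10^-3 mol
n(H2SO4) consumed by analyte = 0.02186 − 1.970 × 10^-3 = 0.01989 mol
n(ZnO) = 0.01989 mol (1:1 ratio)
mass of ZnO = 0.01989 × 81.38 = 1.619 g

1.619 g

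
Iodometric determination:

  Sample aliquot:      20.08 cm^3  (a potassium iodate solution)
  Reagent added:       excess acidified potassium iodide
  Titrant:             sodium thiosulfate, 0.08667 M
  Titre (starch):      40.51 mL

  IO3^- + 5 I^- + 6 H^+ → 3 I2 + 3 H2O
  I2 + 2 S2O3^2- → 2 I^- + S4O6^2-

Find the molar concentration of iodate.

n(S2O3^2-) = 0.04051 × 0.08667 = 3.511 × 10^-3 mol
n(I2) = n(S2O3^2-)/2 = 1.756 × 10^-3 mol
From the 1:3 ratio, n(IO3^-) in the aliquot = 1/3 × 1.756 × 10^-3 = 5.852 × 10^-4 mol
[IO3^-] = 5.852 × 10^-4 / 0.02008 = 0.02914 mol/L

0.02914 M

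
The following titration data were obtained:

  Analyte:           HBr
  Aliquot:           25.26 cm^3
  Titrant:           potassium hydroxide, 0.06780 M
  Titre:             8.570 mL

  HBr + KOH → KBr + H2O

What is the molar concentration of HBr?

n(KOH) = 0.008570 L × 0.06780 mol/L = 5.810 × 10^-4 mol
n(HBr) = 5.810 × 10^-4 mol (1:1 mole ratio)
[HBr] = 5.810 × 10^-4 mol / 0.02526 L = 0.02300 mol/L

0.02300 M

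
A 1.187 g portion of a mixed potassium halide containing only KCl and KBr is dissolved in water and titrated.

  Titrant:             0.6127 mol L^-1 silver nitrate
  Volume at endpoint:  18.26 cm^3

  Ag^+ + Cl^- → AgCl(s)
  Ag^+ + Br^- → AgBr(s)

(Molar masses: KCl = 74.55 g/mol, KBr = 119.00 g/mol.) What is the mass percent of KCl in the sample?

20.40 %

n(AgNO3) = 0.01826 × 0.6127 = 0.01119 mol
Let x = n(KCl), y = n(KBr).
Titrant: 1x + 1y = 0.01119;  mass: 74.55x + 119.00y = 1.187
Solving, x = 3.248 × 10^-3 mol, y = 7.940 × 10^-3 mol
mass of KCl = 3.248 × 10^-3 × 74.55 = 0.2421 g
% KCl = 0.2421 / 1.187 × 100 = 20.40 %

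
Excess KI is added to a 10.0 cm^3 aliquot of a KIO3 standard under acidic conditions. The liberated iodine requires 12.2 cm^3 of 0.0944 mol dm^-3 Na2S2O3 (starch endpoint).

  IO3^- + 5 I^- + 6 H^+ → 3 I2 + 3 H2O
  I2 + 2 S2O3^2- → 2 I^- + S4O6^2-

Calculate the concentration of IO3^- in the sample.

0.0192 mol/L

n(S2O3^2-) = 0.0122 × 0.0944 = 1.15 × 10^-3 mol
n(I2) = n(S2O3^2-)/2 = 5.76 × 10^-4 mol
From the 1:3 ratio, n(IO3^-) in the aliquot = 1/3 × 5.76 × 10^-4 = 1.92 × 10^-4 mol
[IO3^-] = 1.92 × 10^-4 / 0.0100 = 0.0192 mol/L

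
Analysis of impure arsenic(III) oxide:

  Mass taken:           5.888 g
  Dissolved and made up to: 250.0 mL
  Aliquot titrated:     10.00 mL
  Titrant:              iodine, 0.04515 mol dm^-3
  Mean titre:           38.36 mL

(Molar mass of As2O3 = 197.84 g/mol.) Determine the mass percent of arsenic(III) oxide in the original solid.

As2O3 + 2 I2 + 2 H2O → As2O5 + 4 HI
n(I2) per titration = 0.03836 × 0.04515 = 1.732 × 10^-3 mol
From the 1:2 ratio, n(As2O3) in each aliquot = 1/2 × 1.732 × 10^-3 = 8.660 × 10^-4 mol
n(As2O3) in the whole flask = 8.660 × 10^-4 × 250.0/10.00 = 0.02165 mol
mass of As2O3 = 0.02165 × 197.84 = 4.283 g
% As2O3 = 4.283 / 5.888 × 100 = 72.74 %

72.74 %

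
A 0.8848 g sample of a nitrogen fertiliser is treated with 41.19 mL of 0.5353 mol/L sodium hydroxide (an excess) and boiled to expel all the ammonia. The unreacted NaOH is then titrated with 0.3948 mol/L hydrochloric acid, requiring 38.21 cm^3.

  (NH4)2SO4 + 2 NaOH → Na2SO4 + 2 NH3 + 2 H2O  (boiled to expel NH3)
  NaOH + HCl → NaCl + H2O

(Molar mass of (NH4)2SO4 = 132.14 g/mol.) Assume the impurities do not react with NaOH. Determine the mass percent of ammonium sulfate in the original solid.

52.00 %

n(NaOH) added = 0.04119 × 0.5353 = 0.02205 mol
n(HCl) used in back-titration = 0.03821 × 0.3948 = 0.01509 mol
n(NaOH) left over = 0.01509 mol (1:1 ratio)
n(NaOH) consumed by analyte = 0.02205 − 0.01509 = 6.964 × 10^-3 mol
From the 1:2 ratio, n((NH4)2SO4) = 1/2 × 6.964 × 10^-3 = 3.482 × 10^-3 mol
mass of (NH4)2SO4 = 3.482 × 10^-3 × 132.14 = 0.4601 g
% (NH4)2SO4 = 0.4601 / 0.8848 × 100 = 52.00 %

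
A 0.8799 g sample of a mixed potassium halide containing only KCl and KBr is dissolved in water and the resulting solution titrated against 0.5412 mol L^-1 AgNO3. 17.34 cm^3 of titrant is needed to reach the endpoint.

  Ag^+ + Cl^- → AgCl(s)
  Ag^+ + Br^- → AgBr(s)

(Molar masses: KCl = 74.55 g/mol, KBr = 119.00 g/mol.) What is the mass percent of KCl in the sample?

45.14 %

n(AgNO3) = 0.01734 × 0.5412 = 9.384 × 10^-3 mol
Let x = n(KCl), y = n(KBr).
Titrant: 1x + 1y = 9.384 × 10^-3;  mass: 74.55x + 119.00y = 0.8799
Solving, x = 5.328 × 10^-3 mol, y = 4.056 × 10^-3 mol
mass of KCl = 5.328 × 10^-3 × 74.55 = 0.3972 g
% KCl = 0.3972 / 0.8799 × 100 = 45.14 %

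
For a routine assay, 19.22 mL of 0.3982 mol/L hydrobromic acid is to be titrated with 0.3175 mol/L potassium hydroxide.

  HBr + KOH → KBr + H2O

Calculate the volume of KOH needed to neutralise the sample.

24.11 mL

n(HBr) = 0.01922 L × 0.3982 mol/L = 7.653 × 10^-3 mol
n(KOH) = 7.653 × 10^-3 mol (1:1 stoichiometry)
V(KOH) = 7.653 × 10^-3 mol / 0.3175 mol/L = 0.02411 L = 24.11 mL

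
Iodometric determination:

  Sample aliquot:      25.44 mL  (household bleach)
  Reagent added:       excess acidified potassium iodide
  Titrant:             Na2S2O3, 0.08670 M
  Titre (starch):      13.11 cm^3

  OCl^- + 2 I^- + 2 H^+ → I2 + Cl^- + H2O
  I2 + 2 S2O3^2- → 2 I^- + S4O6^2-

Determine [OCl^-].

0.02234 M

n(S2O3^2-) = 0.01311 × 0.08670 = 1.137 × 10^-3 mol
n(I2) = n(S2O3^2-)/2 = 5.683 × 10^-4 mol
n(OCl^-) in the aliquot = 5.683 × 10^-4 mol (1:1 ratio)
[OCl^-] = 5.683 × 10^-4 / 0.02544 = 0.02234 mol/L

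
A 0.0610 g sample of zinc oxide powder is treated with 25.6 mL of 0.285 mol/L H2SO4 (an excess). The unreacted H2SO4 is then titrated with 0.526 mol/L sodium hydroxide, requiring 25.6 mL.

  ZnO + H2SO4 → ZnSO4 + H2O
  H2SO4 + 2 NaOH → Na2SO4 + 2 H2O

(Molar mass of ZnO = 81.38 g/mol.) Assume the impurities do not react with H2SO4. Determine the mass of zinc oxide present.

n(H2SO4) added = 0.0256 × 0.285 = 7.30 × 10^-3 mol
n(NaOH) used in back-titration = 0.0256 × 0.526 = 0.0135 mol
From the 1:2 ratio, n(H2SO4) left over = 1/2 × 0.0135 = 6.73 × 10^-3 mol
n(H2SO4) consumed by analyte = 7.30 × 10^-3 − 6.73 × 10^-3 = 5.63 × 10^-4 mol
n(ZnO) = 5.63 × 10^-4 mol (1:1 ratio)
mass of ZnO = 5.63 × 10^-4 × 81.38 = 0.0458 g

0.0458 g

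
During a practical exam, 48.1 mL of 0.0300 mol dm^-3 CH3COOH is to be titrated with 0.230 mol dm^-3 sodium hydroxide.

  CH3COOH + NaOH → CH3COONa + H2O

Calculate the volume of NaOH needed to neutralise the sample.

n(CH3COOH) = 0.0481 L × 0.0300 mol/L = 1.44 × 10^-3 mol
n(NaOH) = 1.44 × 10^-3 mol (1:1 stoichiometry)
V(NaOH) = 1.44 × 10^-3 mol / 0.230 mol/L = 0.00627 L = 6.27 mL

6.27 mL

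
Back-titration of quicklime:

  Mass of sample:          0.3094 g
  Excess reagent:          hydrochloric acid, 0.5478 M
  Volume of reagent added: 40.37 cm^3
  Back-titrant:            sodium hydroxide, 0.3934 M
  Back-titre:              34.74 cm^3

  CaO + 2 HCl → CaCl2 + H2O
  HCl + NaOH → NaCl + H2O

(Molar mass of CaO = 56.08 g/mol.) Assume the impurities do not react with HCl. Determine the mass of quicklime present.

n(HCl) added = 0.04037 × 0.5478 = 0.02211 mol
n(NaOH) used in back-titration = 0.03474 × 0.3934 = 0.01367 mol
n(HCl) left over = 0.01367 mol (1:1 ratio)
n(HCl) consumed by analyte = 0.02211 − 0.01367 = 8.448 × 10^-3 mol
From the 1:2 ratio, n(CaO) = 1/2 × 8.448 × 10^-3 = 4.224 × 10^-3 mol
mass of CaO = 4.224 × 10^-3 × 56.08 = 0.2369 g

0.2369 g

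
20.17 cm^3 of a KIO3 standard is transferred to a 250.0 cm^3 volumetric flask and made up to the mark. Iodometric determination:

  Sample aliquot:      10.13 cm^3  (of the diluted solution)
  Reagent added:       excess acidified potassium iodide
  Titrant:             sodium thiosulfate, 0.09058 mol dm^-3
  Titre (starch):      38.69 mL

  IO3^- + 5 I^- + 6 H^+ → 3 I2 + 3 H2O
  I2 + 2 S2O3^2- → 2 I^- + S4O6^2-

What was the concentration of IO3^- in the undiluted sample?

0.7147 mol/L

n(S2O3^2-) = 0.03869 × 0.09058 = 3.505 × 10^-3 mol
n(I2) = n(S2O3^2-)/2 = 1.752 × 10^-3 mol
From the 1:3 ratio, n(IO3^-) in the aliquot = 1/3 × 1.752 × 10^-3 = 5.841 × 10^-4 mol
[IO3^-]_dilute = 5.841 × 10^-4 / 0.01013 = 0.05766 mol/L
[IO3^-]_original = 0.05766 × 250.0/20.17 = 0.7147 mol/L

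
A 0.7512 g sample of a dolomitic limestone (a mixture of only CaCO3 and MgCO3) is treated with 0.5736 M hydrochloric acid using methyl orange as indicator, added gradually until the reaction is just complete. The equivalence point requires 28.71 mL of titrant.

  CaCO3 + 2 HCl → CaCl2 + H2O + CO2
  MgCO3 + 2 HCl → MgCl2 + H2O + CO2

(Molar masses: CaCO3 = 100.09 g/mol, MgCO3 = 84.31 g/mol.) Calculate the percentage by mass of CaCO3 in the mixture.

48.12 %

n(HCl) = 0.02871 × 0.5736 = 0.01647 mol
Let x = n(CaCO3), y = n(MgCO3).
Titrant: 2x + 2y = 0.01647;  mass: 100.09x + 84.31y = 0.7512
Solving, x = 3.611 × 10^-3 mol, y = 4.623 × 10^-3 mol
mass of CaCO3 = 3.611 × 10^-3 × 100.09 = 0.3615 g
% CaCO3 = 0.3615 / 0.7512 × 100 = 48.12 %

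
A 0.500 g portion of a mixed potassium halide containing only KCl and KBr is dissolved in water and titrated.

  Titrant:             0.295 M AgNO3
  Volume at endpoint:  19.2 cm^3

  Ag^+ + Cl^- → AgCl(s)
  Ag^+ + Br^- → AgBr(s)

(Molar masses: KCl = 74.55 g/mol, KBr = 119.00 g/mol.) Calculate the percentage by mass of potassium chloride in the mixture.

58.4 %

n(AgNO3) = 0.0192 × 0.295 = 5.66 × 10^-3 mol
Let x = n(KCl), y = n(KBr).
Titrant: 1x + 1y = 5.66 × 10^-3;  mass: 74.55x + 119.00y = 0.500
Solving, x = 3.91 × 10^-3 mol, y = 1.75 × 10^-3 mol
mass of KCl = 3.91 × 10^-3 × 74.55 = 0.292 g
% KCl = 0.292 / 0.500 × 100 = 58.4 %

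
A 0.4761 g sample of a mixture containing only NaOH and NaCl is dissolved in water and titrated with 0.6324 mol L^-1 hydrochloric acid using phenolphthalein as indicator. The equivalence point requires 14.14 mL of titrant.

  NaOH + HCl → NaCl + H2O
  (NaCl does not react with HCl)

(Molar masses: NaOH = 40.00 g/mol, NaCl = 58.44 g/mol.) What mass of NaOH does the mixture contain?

0.3577 g

n(HCl) = 0.01414 × 0.6324 = 8.942 × 10^-3 mol
Let x = n(NaOH), y = n(NaCl).
Titrant: 1x = 8.942 × 10^-3;  mass: 40.00x + 58.44y = 0.4761
Solving, x = 8.942 × 10^-3 mol, y = 2.026 × 10^-3 mol
mass of NaOH = 8.942 × 10^-3 × 40.00 = 0.3577 g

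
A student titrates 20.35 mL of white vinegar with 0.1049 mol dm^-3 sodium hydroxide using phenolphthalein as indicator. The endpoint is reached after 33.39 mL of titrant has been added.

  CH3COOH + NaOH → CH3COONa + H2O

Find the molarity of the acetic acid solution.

n(NaOH) = 0.03339 L × 0.1049 mol/L = 3.503 × 10^-3 mol
n(CH3COOH) = 3.503 × 10^-3 mol (1:1 mole ratio)
[CH3COOH] = 3.503 × 10^-3 mol / 0.02035 L = 0.1721 mol/L

0.1721 mol/L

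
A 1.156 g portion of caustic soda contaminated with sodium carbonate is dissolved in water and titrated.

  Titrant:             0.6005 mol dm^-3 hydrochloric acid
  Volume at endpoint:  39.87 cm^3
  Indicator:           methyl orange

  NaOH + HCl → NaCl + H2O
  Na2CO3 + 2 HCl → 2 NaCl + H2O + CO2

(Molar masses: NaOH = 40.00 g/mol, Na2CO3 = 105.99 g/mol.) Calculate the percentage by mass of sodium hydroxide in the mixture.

30.04 %

n(HCl) = 0.03987 × 0.6005 = 0.02394 mol
Let x = n(NaOH), y = n(Na2CO3).
Titrant: 1x + 2y = 0.02394;  mass: 40.00x + 105.99y = 1.156
Solving, x = 8.680 × 10^-3 mol, y = 7.631 × 10^-3 mol
mass of NaOH = 8.680 × 10^-3 × 40.00 = 0.3472 g
% NaOH = 0.3472 / 1.156 × 100 = 30.04 %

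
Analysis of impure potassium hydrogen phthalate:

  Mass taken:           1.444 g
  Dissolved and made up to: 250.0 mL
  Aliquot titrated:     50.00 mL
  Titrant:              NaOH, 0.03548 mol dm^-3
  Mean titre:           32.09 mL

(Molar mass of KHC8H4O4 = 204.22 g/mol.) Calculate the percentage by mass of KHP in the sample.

KHC8H4O4 + NaOH → KNaC8H4O4 + H2O
n(NaOH) per titration = 0.03209 × 0.03548 = 1.139 × 10^-3 mol
n(KHC8H4O4) in each aliquot = 1.139 × 10^-3 mol (1:1 ratio)
n(KHC8H4O4) in the whole flask = 1.139 × 10^-3 × 250.0/50.00 = 5.693 × 10^-3 mol
mass of KHC8H4O4 = 5.693 × 10^-3 × 204.22 = 1.163 g
% KHC8H4O4 = 1.163 / 1.444 × 100 = 80.51 %

80.51 %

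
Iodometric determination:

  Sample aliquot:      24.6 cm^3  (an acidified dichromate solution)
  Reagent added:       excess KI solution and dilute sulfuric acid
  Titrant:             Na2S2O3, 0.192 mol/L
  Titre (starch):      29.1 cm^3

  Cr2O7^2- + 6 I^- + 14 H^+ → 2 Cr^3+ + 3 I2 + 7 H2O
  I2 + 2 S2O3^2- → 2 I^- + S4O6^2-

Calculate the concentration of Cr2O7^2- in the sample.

n(S2O3^2-) = 0.0291 × 0.192 = 5.59 × 10^-3 mol
n(I2) = n(S2O3^2-)/2 = 2.79 × 10^-3 mol
From the 1:3 ratio, n(Cr2O7^2-) in the aliquot = 1/3 × 2.79 × 10^-3 = 9.31 × 10^-4 mol
[Cr2O7^2-] = 9.31 × 10^-4 / 0.0246 = 0.0379 mol/L

0.0379 mol/L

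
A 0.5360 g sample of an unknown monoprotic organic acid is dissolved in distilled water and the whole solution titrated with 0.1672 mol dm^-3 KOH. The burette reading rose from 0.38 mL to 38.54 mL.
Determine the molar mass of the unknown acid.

84.01 g/mol

n(KOH) = 0.03816 L × 0.1672 mol/L = 6.380 × 10^-3 mol
n(HA) = 6.380 × 10^-3 mol (1:1 ratio)
M = m / n = 0.5360 g / 6.380 × 10^-3 mol = 84.01 g/mol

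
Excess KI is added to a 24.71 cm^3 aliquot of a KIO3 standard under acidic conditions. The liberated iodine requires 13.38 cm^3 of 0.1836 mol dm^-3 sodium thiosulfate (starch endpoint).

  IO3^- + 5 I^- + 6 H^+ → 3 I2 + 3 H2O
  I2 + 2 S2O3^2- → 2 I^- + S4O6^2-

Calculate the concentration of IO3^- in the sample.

0.01657 mol/L

n(S2O3^2-) = 0.01338 × 0.1836 = 2.457 × 10^-3 mol
n(I2) = n(S2O3^2-)/2 = 1.228 × 10^-3 mol
From the 1:3 ratio, n(IO3^-) in the aliquot = 1/3 × 1.228 × 10^-3 = 4.094 × 10^-4 mol
[IO3^-] = 4.094 × 10^-4 / 0.02471 = 0.01657 mol/L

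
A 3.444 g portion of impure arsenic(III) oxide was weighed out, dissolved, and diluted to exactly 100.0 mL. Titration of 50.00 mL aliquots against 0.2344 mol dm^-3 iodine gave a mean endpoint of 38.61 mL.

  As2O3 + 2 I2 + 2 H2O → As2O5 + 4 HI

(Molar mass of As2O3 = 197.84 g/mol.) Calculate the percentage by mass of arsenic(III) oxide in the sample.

n(I2) per titration = 0.03861 × 0.2344 = 9.050 × 10^-3 mol
From the 1:2 ratio, n(As2O3) in each aliquot = 1/2 × 9.050 × 10^-3 = 4.525 × 10^-3 mol
n(As2O3) in the whole flask = 4.525 × 10^-3 × 100.0/50.00 = 9.050 × 10^-3 mol
mass of As2O3 = 9.050 × 10^-3 × 197.84 = 1.790 g
% As2O3 = 1.790 / 3.444 × 100 = 51.99 %

51.99 %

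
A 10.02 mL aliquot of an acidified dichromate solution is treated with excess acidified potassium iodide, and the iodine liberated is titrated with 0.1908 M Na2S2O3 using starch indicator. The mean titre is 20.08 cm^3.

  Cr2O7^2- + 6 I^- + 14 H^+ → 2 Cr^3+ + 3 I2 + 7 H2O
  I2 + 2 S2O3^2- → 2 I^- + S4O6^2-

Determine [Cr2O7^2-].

n(S2O3^2-) = 0.02008 × 0.1908 = 3.831 × 10^-3 mol
n(I2) = n(S2O3^2-)/2 = 1.916 × 10^-3 mol
From the 1:3 ratio, n(Cr2O7^2-) in the aliquot = 1/3 × 1.916 × 10^-3 = 6.385 × 10^-4 mol
[Cr2O7^2-] = 6.385 × 10^-4 / 0.01002 = 0.06373 mol/L

0.06373 M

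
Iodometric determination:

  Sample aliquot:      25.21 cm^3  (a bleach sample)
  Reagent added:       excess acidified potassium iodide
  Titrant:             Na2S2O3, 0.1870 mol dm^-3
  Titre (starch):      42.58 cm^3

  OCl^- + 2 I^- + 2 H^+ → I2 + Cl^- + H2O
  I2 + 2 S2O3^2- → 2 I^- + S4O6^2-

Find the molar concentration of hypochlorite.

0.1579 mol/L

n(S2O3^2-) = 0.04258 × 0.1870 = 7.962 × 10^-3 mol
n(I2) = n(S2O3^2-)/2 = 3.981 × 10^-3 mol
n(OCl^-) in the aliquot = 3.981 × 10^-3 mol (1:1 ratio)
[OCl^-] = 3.981 × 10^-3 / 0.02521 = 0.1579 mol/L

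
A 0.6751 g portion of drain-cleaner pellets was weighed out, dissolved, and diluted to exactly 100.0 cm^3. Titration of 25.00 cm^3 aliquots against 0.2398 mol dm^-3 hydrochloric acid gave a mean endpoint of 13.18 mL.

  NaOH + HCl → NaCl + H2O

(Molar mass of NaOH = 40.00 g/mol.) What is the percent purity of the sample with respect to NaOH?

n(HCl) per titration = 0.01318 × 0.2398 = 3.161 × 10^-3 mol
n(NaOH) in each aliquot = 3.161 × 10^-3 mol (1:1 ratio)
n(NaOH) in the whole flask = 3.161 × 10^-3 × 100.0/25.00 = 0.01264 mol
mass of NaOH = 0.01264 × 40.00 = 0.5057 g
% NaOH = 0.5057 / 0.6751 × 100 = 74.91 %

74.91 %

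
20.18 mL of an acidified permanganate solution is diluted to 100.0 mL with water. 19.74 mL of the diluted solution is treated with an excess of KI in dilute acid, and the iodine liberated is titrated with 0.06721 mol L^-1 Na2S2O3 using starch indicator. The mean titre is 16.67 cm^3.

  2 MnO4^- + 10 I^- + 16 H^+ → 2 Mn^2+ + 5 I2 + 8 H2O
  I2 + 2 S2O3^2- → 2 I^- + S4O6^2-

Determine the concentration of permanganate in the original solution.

n(S2O3^2-) = 0.01667 × 0.06721 = 1.120 × 10^-3 mol
n(I2) = n(S2O3^2-)/2 = 5.602 × 10^-4 mol
From the 2:5 ratio, n(MnO4^-) in the aliquot = 2/5 × 5.602 × 10^-4 = 2.241 × 10^-4 mol
[MnO4^-]_dilute = 2.241 × 10^-4 / 0.01974 = 0.01135 mol/L
[MnO4^-]_original = 0.01135 × 100.0/20.18 = 0.05625 mol/L

0.05625 mol/L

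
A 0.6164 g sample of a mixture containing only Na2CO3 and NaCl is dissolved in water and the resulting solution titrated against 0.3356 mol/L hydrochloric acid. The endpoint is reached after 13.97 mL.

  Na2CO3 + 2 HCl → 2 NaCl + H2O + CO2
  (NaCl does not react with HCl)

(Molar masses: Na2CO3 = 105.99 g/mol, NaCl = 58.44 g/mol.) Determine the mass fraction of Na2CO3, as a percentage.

40.31 %

n(HCl) = 0.01397 × 0.3356 = 4.688 × 10^-3 mol
Let x = n(Na2CO3), y = n(NaCl).
Titrant: 2x = 4.688 × 10^-3;  mass: 105.99x + 58.44y = 0.6164
Solving, x = 2.344 × 10^-3 mol, y = 6.296 × 10^-3 mol
mass of Na2CO3 = 2.344 × 10^-3 × 105.99 = 0.2485 g
% Na2CO3 = 0.2485 / 0.6164 × 100 = 40.31 %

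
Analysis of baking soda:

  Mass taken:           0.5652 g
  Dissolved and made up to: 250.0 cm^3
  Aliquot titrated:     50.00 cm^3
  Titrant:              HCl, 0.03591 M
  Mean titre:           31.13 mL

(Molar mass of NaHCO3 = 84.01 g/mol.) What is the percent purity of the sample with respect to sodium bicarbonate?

83.08 %

NaHCO3 + HCl → NaCl + H2O + CO2
n(HCl) per titration = 0.03113 × 0.03591 = 1.118 × 10^-3 mol
n(NaHCO3) in each aliquot = 1.118 × 10^-3 mol (1:1 ratio)
n(NaHCO3) in the whole flask = 1.118 × 10^-3 × 250.0/50.00 = 5.589 × 10^-3 mol
mass of NaHCO3 = 5.589 × 10^-3 × 84.01 = 0.4696 g
% NaHCO3 = 0.4696 / 0.5652 × 100 = 83.08 %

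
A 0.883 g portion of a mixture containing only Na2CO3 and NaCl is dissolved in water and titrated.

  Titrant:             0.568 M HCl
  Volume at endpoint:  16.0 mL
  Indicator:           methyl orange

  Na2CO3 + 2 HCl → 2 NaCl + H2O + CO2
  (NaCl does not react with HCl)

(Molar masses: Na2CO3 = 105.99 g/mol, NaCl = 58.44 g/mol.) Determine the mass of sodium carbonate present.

0.482 g

n(HCl) = 0.0160 × 0.568 = 9.09 × 10^-3 mol
Let x = n(Na2CO3), y = n(NaCl).
Titrant: 2x = 9.09 × 10^-3;  mass: 105.99x + 58.44y = 0.883
Solving, x = 4.54 × 10^-3 mol, y = 6.87 × 10^-3 mol
mass of Na2CO3 = 4.54 × 10^-3 × 105.99 = 0.482 g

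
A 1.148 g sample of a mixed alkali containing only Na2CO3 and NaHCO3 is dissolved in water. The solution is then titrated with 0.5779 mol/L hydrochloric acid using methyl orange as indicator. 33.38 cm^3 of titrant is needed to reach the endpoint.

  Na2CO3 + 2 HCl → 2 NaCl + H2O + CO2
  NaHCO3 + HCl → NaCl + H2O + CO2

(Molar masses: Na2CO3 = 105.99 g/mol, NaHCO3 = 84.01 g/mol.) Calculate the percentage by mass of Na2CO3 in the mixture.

70.34 %

n(HCl) = 0.03338 × 0.5779 = 0.01929 mol
Let x = n(Na2CO3), y = n(NaHCO3).
Titrant: 2x + 1y = 0.01929;  mass: 105.99x + 84.01y = 1.148
Solving, x = 7.619 × 10^-3 mol, y = 4.053 × 10^-3 mol
mass of Na2CO3 = 7.619 × 10^-3 × 105.99 = 0.8075 g
% Na2CO3 = 0.8075 / 1.148 × 100 = 70.34 %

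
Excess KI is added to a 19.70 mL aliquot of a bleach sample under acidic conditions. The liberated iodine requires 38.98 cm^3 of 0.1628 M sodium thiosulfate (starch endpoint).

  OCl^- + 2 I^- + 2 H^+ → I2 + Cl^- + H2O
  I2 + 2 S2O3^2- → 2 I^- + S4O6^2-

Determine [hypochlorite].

0.1611 M

n(S2O3^2-) = 0.03898 × 0.1628 = 6.346 × 10^-3 mol
n(I2) = n(S2O3^2-)/2 = 3.173 × 10^-3 mol
n(OCl^-) in the aliquot = 3.173 × 10^-3 mol (1:1 ratio)
[OCl^-] = 3.173 × 10^-3 / 0.01970 = 0.1611 mol/L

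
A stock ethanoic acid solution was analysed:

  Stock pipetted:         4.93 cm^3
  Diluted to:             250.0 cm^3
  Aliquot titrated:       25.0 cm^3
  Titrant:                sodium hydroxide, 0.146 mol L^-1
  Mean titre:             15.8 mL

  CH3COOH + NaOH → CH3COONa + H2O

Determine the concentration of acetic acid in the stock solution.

n(NaOH) = 0.0158 × 0.146 = 2.31 × 10^-3 mol
n(CH3COOH) in the aliquot = 2.31 × 10^-3 mol (1:1 ratio)
[CH3COOH]_dilute = 2.31 × 10^-3 / 0.0250 = 0.0923 mol/L
Dilution factor = 250.0 / 4.93 = 50.71
[CH3COOH]_stock = 0.0923 × 50.71 = 4.68 mol/L

4.68 mol/L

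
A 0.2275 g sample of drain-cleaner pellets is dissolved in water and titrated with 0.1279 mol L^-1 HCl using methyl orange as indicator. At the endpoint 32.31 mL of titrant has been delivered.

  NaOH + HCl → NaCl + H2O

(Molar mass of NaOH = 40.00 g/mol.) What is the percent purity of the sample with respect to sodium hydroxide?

n(HCl) = 0.03231 L × 0.1279 mol/L = 4.132 × 10^-3 mol
n(NaOH) = 4.132 × 10^-3 mol (1:1 ratio)
mass of NaOH = 4.132 × 10^-3 × 40.00 g/mol = 0.1653 g
% NaOH = 0.1653 / 0.2275 × 100 = 72.66 %

72.66 %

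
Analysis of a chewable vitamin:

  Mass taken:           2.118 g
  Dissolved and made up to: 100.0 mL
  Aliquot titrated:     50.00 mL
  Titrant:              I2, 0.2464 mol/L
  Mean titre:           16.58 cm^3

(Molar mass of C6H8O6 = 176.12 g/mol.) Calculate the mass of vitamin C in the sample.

1.439 g

C6H8O6 + I2 → C6H6O6 + 2 HI
n(I2) per titration = 0.01658 × 0.2464 = 4.085 × 10^-3 mol
n(C6H8O6) in each aliquot = 4.085 × 10^-3 mol (1:1 ratio)
n(C6H8O6) in the whole flask = 4.085 × 10^-3 × 100.0/50.00 = 8.171 × 10^-3 mol
mass of C6H8O6 = 8.171 × 10^-3 × 176.12 = 1.439 g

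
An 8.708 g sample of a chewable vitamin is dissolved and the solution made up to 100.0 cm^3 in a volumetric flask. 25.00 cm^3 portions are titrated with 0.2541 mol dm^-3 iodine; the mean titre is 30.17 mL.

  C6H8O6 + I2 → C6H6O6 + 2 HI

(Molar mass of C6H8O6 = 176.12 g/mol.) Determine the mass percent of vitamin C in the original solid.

n(I2) per titration = 0.03017 × 0.2541 = 7.666 × 10^-3 mol
n(C6H8O6) in each aliquot = 7.666 × 10^-3 mol (1:1 ratio)
n(C6H8O6) in the whole flask = 7.666 × 10^-3 × 100.0/25.00 = 0.03066 mol
mass of C6H8O6 = 0.03066 × 176.12 = 5.401 g
% C6H8O6 = 5.401 / 8.708 × 100 = 62.02 %

62.02 %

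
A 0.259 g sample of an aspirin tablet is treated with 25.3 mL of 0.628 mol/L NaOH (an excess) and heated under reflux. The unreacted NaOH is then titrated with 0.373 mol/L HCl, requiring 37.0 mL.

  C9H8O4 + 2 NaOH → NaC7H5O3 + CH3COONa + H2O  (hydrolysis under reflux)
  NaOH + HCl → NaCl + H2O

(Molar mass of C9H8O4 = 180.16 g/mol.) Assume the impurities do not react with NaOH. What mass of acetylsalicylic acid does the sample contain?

n(NaOH) added = 0.0253 × 0.628 = 0.0159 mol
n(HCl) used in back-titration = 0.0370 × 0.373 = 0.0138 mol
n(NaOH) left over = 0.0138 mol (1:1 ratio)
n(NaOH) consumed by analyte = 0.0159 − 0.0138 = 2.09 × 10^-3 mol
From the 1:2 ratio, n(C9H8O4) = 1/2 × 2.09 × 10^-3 = 1.04 × 10^-3 mol
mass of C9H8O4 = 1.04 × 10^-3 × 180.16 = 0.188 g

0.188 g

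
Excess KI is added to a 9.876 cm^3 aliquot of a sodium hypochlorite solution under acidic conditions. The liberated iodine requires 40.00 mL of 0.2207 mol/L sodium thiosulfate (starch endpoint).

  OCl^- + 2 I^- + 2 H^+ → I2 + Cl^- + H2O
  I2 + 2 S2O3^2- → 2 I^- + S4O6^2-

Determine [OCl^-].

0.4469 mol/L

n(S2O3^2-) = 0.04000 × 0.2207 = 8.828 × 10^-3 mol
n(I2) = n(S2O3^2-)/2 = 4.414 × 10^-3 mol
n(OCl^-) in the aliquot = 4.414 × 10^-3 mol (1:1 ratio)
[OCl^-] = 4.414 × 10^-3 / 0.009876 = 0.4469 mol/L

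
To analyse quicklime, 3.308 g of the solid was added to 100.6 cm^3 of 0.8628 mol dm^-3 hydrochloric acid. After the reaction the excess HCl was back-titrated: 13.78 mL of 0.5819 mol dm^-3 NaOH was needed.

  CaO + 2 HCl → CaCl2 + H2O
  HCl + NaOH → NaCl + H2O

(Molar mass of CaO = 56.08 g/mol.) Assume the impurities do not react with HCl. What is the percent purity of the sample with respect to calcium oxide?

66.78 %

n(HCl) added = 0.1006 × 0.8628 = 0.08680 mol
n(NaOH) used in back-titration = 0.01378 × 0.5819 = 8.019 × 10^-3 mol
n(HCl) left over = 8.019 × 10^-3 mol (1:1 ratio)
n(HCl) consumed by analyte = 0.08680 − 8.019 × 10^-3 = 0.07878 mol
From the 1:2 ratio, n(CaO) = 1/2 × 0.07878 = 0.03939 mol
mass of CaO = 0.03939 × 56.08 = 2.209 g
% CaO = 2.209 / 3.308 × 100 = 66.78 %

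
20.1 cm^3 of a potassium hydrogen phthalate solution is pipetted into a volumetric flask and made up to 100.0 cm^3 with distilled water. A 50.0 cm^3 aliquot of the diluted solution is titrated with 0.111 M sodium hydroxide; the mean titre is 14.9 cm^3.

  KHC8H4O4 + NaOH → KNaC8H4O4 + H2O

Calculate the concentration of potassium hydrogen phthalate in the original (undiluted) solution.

0.165 M

n(NaOH) = 0.0149 × 0.111 = 1.65 × 10^-3 mol
n(KHC8H4O4) in the aliquot = 1.65 × 10^-3 mol (1:1 ratio)
[KHC8H4O4]_dilute = 1.65 × 10^-3 / 0.0500 = 0.0331 mol/L
Dilution factor = 100.0 / 20.1 = 4.975
[KHC8H4O4]_stock = 0.0331 × 4.975 = 0.165 mol/L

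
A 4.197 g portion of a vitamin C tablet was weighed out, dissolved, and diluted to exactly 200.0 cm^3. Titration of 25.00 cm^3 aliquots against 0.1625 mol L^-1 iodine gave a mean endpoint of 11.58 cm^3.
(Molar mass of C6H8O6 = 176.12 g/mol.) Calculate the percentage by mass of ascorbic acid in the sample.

C6H8O6 + I2 → C6H6O6 + 2 HI
n(I2) per titration = 0.01158 × 0.1625 = 1.882 × 10^-3 mol
n(C6H8O6) in each aliquot = 1.882 × 10^-3 mol (1:1 ratio)
n(C6H8O6) in the whole flask = 1.882 × 10^-3 × 200.0/25.00 = 0.01505 mol
mass of C6H8O6 = 0.01505 × 176.12 = 2.651 g
% C6H8O6 = 2.651 / 4.197 × 100 = 63.17 %

63.17 %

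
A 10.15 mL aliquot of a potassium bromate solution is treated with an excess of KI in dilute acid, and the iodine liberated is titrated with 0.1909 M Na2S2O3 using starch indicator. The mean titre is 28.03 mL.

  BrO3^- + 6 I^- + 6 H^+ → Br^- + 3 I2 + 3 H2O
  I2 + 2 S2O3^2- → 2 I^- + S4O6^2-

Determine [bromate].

0.08786 M

n(S2O3^2-) = 0.02803 × 0.1909 = 5.351 × 10^-3 mol
n(I2) = n(S2O3^2-)/2 = 2.675 × 10^-3 mol
From the 1:3 ratio, n(BrO3^-) in the aliquot = 1/3 × 2.675 × 10^-3 = 8.918 × 10^-4 mol
[BrO3^-] = 8.918 × 10^-4 / 0.01015 = 0.08786 mol/L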